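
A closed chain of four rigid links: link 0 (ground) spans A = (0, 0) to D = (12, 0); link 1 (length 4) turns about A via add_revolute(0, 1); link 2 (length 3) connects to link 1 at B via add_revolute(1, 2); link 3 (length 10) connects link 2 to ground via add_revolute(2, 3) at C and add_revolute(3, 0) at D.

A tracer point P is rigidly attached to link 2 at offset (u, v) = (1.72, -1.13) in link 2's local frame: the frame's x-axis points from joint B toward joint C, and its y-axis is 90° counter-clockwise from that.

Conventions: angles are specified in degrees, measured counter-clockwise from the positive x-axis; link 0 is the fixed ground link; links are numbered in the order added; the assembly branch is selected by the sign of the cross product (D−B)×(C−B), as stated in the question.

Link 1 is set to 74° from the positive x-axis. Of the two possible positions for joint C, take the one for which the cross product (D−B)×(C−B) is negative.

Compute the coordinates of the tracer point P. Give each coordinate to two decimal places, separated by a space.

A=(0,0), D=(12.00,0)
B = A + 4.00·(cos74°, sin74°) = (1.1025, 3.8450)
|BD| = 11.5559
circle(B,3.00) ∩ circle(D,10.00): a=1.8406, h=2.3690
  candidates: C₊=(3.6265,5.4667) cross=27.376; C₋=(2.0500,0.9986) cross=-27.376
  branch - wants cross < 0 → take C=(2.0500,0.9986) (cross=-27.376)
ex = (C−B)/|BC| = (0.3158,-0.9488); ey = (0.9488,0.3158)
P = B + 1.72·ex + -1.13·ey = (0.5736,1.8562)

0.57 1.86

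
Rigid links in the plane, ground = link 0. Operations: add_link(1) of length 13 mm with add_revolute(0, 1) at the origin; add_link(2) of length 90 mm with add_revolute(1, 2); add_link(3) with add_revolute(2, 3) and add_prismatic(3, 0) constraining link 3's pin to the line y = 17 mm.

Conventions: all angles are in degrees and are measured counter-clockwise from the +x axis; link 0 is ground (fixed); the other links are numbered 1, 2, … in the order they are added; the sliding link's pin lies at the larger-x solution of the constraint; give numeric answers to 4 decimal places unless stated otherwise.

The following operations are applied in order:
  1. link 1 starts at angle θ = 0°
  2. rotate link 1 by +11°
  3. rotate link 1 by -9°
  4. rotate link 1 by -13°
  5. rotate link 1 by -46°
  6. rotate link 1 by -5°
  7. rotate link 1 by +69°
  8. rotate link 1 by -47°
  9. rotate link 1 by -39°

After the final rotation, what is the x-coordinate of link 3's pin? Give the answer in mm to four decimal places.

geometry: r = 13 mm, L = 90 mm, e = 17 mm; θ starts at 0°
rotate link 1 by +11°: θ ← 0° +11° = 11°
rotate link 1 by -9°: θ ← 11° -9° = 2°
rotate link 1 by -13°: θ ← 2° -13° = -11°
rotate link 1 by -46°: θ ← -11° -46° = -57°
rotate link 1 by -5°: θ ← -57° -5° = -62°
rotate link 1 by +69°: θ ← -62° +69° = 7°
rotate link 1 by -47°: θ ← 7° -47° = -40°
rotate link 1 by -39°: θ ← -40° -39° = -79°
crank pin P = (r cos θ, r sin θ) = (2.480517, -12.761153)
h = r sin θ − e = -12.761153 − 17 = -29.761153
x = r cos θ + √(L² − h²) = 2.480517 + 84.936881 = 87.417398

87.4174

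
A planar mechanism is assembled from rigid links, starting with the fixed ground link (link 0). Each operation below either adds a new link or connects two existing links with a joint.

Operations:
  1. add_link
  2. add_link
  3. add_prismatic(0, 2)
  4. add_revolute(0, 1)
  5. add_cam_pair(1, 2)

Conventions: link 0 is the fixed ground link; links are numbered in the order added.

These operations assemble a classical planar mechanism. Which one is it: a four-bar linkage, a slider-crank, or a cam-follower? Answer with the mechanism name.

links: 3 (incl. ground); joints: 1 revolute, 1 prismatic, 1 higher (cam) pair, forming one closed loop
3 links, revolute + prismatic + higher pair in one loop → cam-follower

cam-follower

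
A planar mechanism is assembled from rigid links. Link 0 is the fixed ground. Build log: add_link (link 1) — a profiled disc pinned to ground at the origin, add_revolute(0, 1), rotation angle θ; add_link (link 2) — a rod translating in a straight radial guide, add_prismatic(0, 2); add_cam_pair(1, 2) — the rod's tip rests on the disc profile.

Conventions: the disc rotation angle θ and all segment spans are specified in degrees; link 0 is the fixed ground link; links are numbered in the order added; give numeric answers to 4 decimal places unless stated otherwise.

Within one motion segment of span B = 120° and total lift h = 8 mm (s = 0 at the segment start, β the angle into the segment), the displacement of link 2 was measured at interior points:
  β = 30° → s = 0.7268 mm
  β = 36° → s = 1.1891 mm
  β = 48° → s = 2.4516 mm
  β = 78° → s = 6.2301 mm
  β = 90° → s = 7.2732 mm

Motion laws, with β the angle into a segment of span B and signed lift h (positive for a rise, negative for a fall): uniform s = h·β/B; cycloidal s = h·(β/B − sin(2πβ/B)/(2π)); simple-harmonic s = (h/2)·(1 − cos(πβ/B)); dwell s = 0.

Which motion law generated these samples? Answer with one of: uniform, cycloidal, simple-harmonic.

candidates at β/B = r: uniform s = h·r (linear in β); cycloidal s = h·(r − sin(2πr)/(2π)); simple-harmonic s = (h/2)(1 − cos(πr))
β=30°: printed 0.7268 | uniform 2.0000, cycloidal 0.7268, simple-harmonic 1.1716
β=36°: printed 1.1891 | uniform 2.4000, cycloidal 1.1891, simple-harmonic 1.6489
β=48°: printed 2.4516 | uniform 3.2000, cycloidal 2.4516, simple-harmonic 2.7639
β=78°: printed 6.2301 | uniform 5.2000, cycloidal 6.2301, simple-harmonic 5.8160
β=90°: printed 7.2732 | uniform 6.0000, cycloidal 7.2732, simple-harmonic 6.8284
only one law matches every sample → cycloidal

cycloidal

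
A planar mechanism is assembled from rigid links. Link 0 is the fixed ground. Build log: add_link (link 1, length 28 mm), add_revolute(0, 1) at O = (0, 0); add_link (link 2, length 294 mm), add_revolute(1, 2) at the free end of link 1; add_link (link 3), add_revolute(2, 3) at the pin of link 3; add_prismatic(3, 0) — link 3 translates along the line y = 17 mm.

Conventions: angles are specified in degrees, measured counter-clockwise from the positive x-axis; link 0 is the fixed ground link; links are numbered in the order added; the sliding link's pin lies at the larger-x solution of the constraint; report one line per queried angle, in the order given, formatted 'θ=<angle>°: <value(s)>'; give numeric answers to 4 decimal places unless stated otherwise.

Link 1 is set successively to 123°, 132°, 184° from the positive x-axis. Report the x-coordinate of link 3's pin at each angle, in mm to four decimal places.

geometry: r = 28 mm, L = 294 mm, e = 17 mm
θ=123°: crank pin P = (r cos θ, r sin θ) = (-15.249893, 23.482776)
θ=123°: h = r sin θ − e = 23.482776 − 17 = 6.482776
θ=123°: x = r cos θ + √(L² − h²) = -15.249893 + 293.928518 = 278.678625
θ=132°: crank pin P = (r cos θ, r sin θ) = (-18.735657, 20.808055)
θ=132°: h = r sin θ − e = 20.808055 − 17 = 3.808055
θ=132°: x = r cos θ + √(L² − h²) = -18.735657 + 293.975337 = 275.239680
θ=184°: crank pin P = (r cos θ, r sin θ) = (-27.931793, -1.953181)
θ=184°: h = r sin θ − e = -1.953181 − 17 = -18.953181
θ=184°: x = r cos θ + √(L² − h²) = -27.931793 + 293.388440 = 265.456647

θ=123°: 278.6786
θ=132°: 275.2397
θ=184°: 265.4566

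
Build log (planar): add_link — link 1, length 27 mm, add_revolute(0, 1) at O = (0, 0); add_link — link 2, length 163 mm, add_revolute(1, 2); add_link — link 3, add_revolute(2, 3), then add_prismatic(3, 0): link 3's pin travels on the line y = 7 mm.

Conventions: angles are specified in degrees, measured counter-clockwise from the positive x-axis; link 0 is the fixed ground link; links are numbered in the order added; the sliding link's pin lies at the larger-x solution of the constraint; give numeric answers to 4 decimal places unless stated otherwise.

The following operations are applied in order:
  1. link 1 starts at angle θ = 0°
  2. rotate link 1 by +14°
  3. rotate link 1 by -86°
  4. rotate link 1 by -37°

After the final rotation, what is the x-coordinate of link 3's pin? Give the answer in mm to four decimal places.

geometry: r = 27 mm, L = 163 mm, e = 7 mm; θ starts at 0°
rotate link 1 by +14°: θ ← 0° +14° = 14°
rotate link 1 by -86°: θ ← 14° -86° = -72°
rotate link 1 by -37°: θ ← -72° -37° = -109°
crank pin P = (r cos θ, r sin θ) = (-8.790340, -25.529002)
h = r sin θ − e = -25.529002 − 7 = -32.529002
x = r cos θ + √(L² − h²) = -8.790340 + 159.721207 = 150.930867

150.9309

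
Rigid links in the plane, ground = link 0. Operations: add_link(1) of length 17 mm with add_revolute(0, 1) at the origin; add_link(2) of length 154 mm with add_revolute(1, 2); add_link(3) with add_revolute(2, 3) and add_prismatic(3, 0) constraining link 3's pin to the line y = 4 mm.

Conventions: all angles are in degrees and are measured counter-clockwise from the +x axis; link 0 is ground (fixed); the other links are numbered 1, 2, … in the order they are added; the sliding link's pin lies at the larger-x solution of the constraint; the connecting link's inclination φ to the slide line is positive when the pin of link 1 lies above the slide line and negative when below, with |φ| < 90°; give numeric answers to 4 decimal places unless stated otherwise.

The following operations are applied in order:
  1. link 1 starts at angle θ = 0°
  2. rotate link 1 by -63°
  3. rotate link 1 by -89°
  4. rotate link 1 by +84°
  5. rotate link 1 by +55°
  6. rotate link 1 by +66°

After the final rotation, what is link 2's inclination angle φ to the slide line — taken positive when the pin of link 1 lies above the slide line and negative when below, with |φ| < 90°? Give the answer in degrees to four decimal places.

geometry: r = 17 mm, L = 154 mm, e = 4 mm; θ starts at 0°
rotate link 1 by -63°: θ ← 0° -63° = -63°
rotate link 1 by -89°: θ ← -63° -89° = -152°
rotate link 1 by +84°: θ ← -152° +84° = -68°
rotate link 1 by +55°: θ ← -68° +55° = -13°
rotate link 1 by +66°: θ ← -13° +66° = 53°
h = r sin θ − e = 13.576804 − 4 = 9.576804
sin φ = h / L = 9.576804 / 154 = 0.06218704
φ = arcsin(0.06218704) = 3.565355°

3.5654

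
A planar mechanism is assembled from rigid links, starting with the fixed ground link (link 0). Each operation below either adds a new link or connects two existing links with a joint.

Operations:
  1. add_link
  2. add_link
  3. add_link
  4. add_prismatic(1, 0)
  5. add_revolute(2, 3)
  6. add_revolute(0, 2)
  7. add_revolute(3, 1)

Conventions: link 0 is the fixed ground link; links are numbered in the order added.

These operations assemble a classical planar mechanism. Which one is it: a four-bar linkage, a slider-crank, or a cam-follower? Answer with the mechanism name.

links: 4 (incl. ground); joints: 3 revolute, 1 prismatic, 0 higher (cam) pair, forming one closed loop
4 links, 3 revolutes + 1 prismatic in one loop → slider-crank

slider-crank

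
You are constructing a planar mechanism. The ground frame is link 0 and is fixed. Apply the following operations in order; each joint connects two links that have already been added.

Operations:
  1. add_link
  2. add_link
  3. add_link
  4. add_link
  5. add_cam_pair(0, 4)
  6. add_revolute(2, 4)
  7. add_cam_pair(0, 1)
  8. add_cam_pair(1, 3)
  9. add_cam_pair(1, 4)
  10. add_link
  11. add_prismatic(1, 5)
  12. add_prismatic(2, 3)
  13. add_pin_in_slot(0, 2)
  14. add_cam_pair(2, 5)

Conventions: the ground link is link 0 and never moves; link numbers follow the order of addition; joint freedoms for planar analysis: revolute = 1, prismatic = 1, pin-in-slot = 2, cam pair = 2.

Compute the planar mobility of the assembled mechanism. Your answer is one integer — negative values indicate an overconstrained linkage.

L=1 J1=0 J2=0
add link → L=2 J1=0 J2=0
add link → L=3 J1=0 J2=0
add link → L=4 J1=0 J2=0
add link → L=5 J1=0 J2=0
C@0,4 dof=2 J2 → L=5 J1=0 J2=1
R@2,4 dof=1 J1 → L=5 J1=1 J2=1
C@0,1 dof=2 J2 → L=5 J1=1 J2=2
C@1,3 dof=2 J2 → L=5 J1=1 J2=3
C@1,4 dof=2 J2 → L=5 J1=1 J2=4
add link → L=6 J1=1 J2=4
P@1,5 dof=1 J1 → L=6 J1=2 J2=4
P@2,3 dof=1 J1 → L=6 J1=3 J2=4
PS@0,2 dof=2 J2 → L=6 J1=3 J2=5
C@2,5 dof=2 J2 → L=6 J1=3 J2=6
M=3(L−1)−2J1−J2=3·5−2·3−6=3

M = 3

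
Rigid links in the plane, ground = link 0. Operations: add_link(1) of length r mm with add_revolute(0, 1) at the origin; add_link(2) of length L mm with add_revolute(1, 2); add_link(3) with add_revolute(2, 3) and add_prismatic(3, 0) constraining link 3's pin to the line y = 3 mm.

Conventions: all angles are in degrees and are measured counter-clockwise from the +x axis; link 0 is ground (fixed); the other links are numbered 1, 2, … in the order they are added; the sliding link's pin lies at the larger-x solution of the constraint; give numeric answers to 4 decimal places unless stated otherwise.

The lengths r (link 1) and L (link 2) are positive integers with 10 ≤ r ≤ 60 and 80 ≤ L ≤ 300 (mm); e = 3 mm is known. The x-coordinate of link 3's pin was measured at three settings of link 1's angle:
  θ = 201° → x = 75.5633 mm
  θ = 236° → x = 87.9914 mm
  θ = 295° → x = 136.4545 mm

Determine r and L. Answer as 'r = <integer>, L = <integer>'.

constraint per measurement: (x − r cos θ)² + (r sin θ − e)² = L²
subtracting the θ₁ and θ₂ equations cancels the r² and L² terms:
r = (x₁² − x₂²) / (2[(x₁cos θ₁ + e sin θ₁) − (x₂cos θ₂ + e sin θ₂)]) = 50.9998 → r = 51
L² = (x₁ − r cos θ₁)² + (r sin θ₁ − e)² = 15625.0035 → L = 125.0000 → L = 125
check at θ₃=295°: x = 136.4545 (printed 136.4545) ✓

r = 51, L = 125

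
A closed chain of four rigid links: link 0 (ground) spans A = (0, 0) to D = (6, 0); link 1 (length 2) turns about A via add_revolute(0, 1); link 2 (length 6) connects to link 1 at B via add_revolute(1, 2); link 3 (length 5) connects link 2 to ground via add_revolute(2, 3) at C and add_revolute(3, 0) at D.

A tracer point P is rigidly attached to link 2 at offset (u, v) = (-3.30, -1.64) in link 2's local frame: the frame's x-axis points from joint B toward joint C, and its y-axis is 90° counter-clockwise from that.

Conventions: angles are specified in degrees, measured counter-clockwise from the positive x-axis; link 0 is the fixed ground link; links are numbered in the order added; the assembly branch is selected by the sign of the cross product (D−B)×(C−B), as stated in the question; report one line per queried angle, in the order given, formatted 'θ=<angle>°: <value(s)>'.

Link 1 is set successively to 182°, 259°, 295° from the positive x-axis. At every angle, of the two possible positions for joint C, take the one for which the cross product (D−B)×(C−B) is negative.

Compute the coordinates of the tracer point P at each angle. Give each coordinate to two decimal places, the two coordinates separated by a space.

A=(0,0), D=(6.00,0)
θ=182°: B = A + 2.00·(cos182°, sin182°) = (-1.9988, -0.0698)
θ=182°: |BD| = 7.9991
θ=182°: circle(B,6.00) ∩ circle(D,5.00): a=4.6871, h=3.7458
θ=182°:   candidates: C₊=(2.6555,3.7167) cross=29.963; C₋=(2.7208,-3.7745) cross=-29.963
θ=182°:   branch - wants cross < 0 → take C=(2.7208,-3.7745) (cross=-29.963)
θ=182°: ex = (C−B)/|BC| = (0.7866,-0.6175); ey = (0.6175,0.7866)
θ=182°: P = B + -3.30·ex + -1.64·ey = (-5.6072,0.6778)
θ=259°: B = A + 2.00·(cos259°, sin259°) = (-0.3816, -1.9633)
θ=259°: |BD| = 6.6768
θ=259°: circle(B,6.00) ∩ circle(D,5.00): a=4.1621, h=4.3216
θ=259°:   candidates: C₊=(2.3258,3.3912) cross=28.855; C₋=(4.8673,-4.8700) cross=-28.855
θ=259°:   branch - wants cross < 0 → take C=(4.8673,-4.8700) (cross=-28.855)
θ=259°: ex = (C−B)/|BC| = (0.8748,-0.4845); ey = (0.4845,0.8748)
θ=259°: P = B + -3.30·ex + -1.64·ey = (-4.0630,-1.7992)
θ=295°: B = A + 2.00·(cos295°, sin295°) = (0.8452, -1.8126)
θ=295°: |BD| = 5.4642
θ=295°: circle(B,6.00) ∩ circle(D,5.00): a=3.7386, h=4.6928
θ=295°:   candidates: C₊=(2.8154,3.8547) cross=25.642; C₋=(5.9289,-4.9995) cross=-25.642
θ=295°:   branch - wants cross < 0 → take C=(5.9289,-4.9995) (cross=-25.642)
θ=295°: ex = (C−B)/|BC| = (0.8473,-0.5311); ey = (0.5311,0.8473)
θ=295°: P = B + -3.30·ex + -1.64·ey = (-2.8219,-1.4494)

θ=182°: -5.61 0.68
θ=259°: -4.06 -1.80
θ=295°: -2.82 -1.45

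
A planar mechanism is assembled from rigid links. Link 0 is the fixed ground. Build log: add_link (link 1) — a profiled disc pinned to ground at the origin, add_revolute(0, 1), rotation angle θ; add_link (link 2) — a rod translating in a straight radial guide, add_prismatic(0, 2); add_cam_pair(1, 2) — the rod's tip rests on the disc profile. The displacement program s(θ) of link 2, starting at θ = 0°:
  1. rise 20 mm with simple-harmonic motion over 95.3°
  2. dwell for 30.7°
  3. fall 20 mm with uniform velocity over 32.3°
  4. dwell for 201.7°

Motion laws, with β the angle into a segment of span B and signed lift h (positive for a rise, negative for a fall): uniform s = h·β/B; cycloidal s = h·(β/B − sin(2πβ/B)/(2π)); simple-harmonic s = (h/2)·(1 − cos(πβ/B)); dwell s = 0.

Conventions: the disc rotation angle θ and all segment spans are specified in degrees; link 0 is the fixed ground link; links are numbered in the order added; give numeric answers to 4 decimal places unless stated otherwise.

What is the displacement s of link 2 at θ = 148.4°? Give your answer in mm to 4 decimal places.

seg 1 [0°–95.3°] simple-harmonic, h=20: full span → s += 20 → s = 20.0000
seg 2 [95.3°–126°] dwell: s stays 20.0000
seg 3 [126°–158.3°] uniform, h=-20: θ=148.4° here. β=22.4, B=32.3. -20·22.4/32.3 = -13.8700 → s = 6.1300

6.1300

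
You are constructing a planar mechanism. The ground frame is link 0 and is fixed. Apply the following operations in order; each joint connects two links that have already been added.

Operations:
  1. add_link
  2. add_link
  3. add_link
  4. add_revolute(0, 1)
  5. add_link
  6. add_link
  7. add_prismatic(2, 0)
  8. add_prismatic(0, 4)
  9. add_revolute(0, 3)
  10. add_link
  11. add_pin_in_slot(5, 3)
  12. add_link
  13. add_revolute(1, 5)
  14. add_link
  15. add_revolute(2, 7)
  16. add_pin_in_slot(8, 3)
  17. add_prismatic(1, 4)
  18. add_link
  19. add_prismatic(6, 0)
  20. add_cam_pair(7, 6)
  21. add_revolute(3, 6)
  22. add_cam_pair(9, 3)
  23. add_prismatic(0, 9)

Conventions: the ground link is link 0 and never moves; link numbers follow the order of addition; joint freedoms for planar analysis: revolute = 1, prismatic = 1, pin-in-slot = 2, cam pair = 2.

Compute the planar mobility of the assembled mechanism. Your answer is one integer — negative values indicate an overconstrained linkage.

ground; <1,0,0>
#1 <2,0,0>
#2 <3,0,0>
#3 <4,0,0>
R:0↔1 J1 <4,1,0>
#4 <5,1,0>
#5 <6,1,0>
P:2↔0 J1 <6,2,0>
P:0↔4 J1 <6,3,0>
R:0↔3 J1 <6,4,0>
#6 <7,4,0>
PS:5↔3 J2 <7,4,1>
#7 <8,4,1>
R:1↔5 J1 <8,5,1>
#8 <9,5,1>
R:2↔7 J1 <9,6,1>
PS:8↔3 J2 <9,6,2>
P:1↔4 J1 <9,7,2>
#9 <10,7,2>
P:6↔0 J1 <10,8,2>
C:7↔6 J2 <10,8,3>
R:3↔6 J1 <10,9,3>
C:9↔3 J2 <10,9,4>
P:0↔9 J1 <10,10,4>
3×9 − 2×10 − 1×4 = 3

M = 3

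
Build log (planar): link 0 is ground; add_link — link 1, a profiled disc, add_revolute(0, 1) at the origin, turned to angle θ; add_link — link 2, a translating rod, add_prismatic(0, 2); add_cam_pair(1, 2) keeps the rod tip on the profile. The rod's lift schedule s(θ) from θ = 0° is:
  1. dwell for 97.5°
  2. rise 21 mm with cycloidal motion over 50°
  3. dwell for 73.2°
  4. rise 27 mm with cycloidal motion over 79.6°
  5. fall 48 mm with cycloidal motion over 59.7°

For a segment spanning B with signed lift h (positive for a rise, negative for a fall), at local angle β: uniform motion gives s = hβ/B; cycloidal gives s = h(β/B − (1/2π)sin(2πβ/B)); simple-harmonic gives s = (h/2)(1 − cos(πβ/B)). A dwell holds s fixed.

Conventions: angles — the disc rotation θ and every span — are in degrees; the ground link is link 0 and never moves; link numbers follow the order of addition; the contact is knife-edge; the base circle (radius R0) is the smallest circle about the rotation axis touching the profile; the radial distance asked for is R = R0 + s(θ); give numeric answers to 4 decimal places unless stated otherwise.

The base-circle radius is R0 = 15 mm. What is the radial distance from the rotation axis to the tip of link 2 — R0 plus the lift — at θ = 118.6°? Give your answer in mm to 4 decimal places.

seg 1 [0°–97.5°] dwell: s stays 0.0000
seg 2 [97.5°–147.5°] cycloidal, h=21: θ=118.6° here. β=21.1, B=50. 21·(0.4220 − sin(2π·0.4220)/(2π)) = 7.2888 → s = 7.2888
R = R0 + s = 15 + 7.2888 = 22.2888

22.2888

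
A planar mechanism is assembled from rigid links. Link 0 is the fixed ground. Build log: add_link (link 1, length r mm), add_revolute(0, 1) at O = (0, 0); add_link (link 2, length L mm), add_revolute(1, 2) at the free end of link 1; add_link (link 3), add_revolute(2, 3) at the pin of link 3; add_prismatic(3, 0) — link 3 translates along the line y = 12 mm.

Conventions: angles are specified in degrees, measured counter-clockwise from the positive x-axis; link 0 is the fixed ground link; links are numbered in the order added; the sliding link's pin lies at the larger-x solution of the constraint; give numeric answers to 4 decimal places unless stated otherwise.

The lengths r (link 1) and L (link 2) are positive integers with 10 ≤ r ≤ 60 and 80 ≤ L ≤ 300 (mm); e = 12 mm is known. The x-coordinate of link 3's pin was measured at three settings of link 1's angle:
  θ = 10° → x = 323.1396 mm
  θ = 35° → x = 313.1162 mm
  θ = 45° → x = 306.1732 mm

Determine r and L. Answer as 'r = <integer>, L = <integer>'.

constraint per measurement: (x − r cos θ)² + (r sin θ − e)² = L²
subtracting the θ₁ and θ₂ equations cancels the r² and L² terms:
r = (x₁² − x₂²) / (2[(x₁cos θ₁ + e sin θ₁) − (x₂cos θ₂ + e sin θ₂)]) = 56.0000 → r = 56
L² = (x₁ − r cos θ₁)² + (r sin θ₁ − e)² = 71824.0150 → L = 268.0000 → L = 268
check at θ₃=45°: x = 306.1732 (printed 306.1732) ✓

r = 56, L = 268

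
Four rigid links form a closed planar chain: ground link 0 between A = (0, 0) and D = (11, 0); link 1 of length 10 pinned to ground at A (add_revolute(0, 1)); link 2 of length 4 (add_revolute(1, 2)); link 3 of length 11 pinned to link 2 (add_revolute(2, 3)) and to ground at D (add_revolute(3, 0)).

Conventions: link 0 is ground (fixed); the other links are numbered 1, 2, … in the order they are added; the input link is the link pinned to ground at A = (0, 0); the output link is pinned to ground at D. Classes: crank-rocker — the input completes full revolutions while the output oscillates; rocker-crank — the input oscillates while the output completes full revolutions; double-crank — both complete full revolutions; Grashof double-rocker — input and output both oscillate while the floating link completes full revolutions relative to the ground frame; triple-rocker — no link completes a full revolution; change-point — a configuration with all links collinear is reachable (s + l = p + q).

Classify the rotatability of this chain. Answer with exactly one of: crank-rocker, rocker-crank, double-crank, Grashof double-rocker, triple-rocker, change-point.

lengths: ground=11, input=10, coupler=4, output=11
sorted: s=4 (shortest), l=11 (longest), p+q=21
s + l = 15 vs p + q = 21
s + l < p + q (Grashof) with shortest = coupler link → Grashof double-rocker

Grashof double-rocker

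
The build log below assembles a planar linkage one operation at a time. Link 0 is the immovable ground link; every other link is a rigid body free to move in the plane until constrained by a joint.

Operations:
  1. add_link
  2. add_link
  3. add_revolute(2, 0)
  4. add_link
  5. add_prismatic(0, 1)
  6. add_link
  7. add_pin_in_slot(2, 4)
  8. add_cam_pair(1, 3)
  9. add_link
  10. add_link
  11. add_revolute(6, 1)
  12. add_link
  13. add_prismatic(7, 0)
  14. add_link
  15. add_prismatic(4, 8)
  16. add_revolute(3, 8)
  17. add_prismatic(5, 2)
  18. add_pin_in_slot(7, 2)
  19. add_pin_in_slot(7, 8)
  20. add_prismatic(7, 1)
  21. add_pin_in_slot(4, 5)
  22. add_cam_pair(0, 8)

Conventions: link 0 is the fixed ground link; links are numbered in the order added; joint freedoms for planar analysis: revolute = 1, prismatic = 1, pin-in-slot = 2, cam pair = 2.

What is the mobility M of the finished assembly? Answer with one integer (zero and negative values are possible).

link 0 = ground. State L|J1|J2 = 1|0|0
+link1  2|0|0
+link2  3|0|0
R(2,0) f=1→J1  3|1|0
+link3  4|1|0
P(0,1) f=1→J1  4|2|0
+link4  5|2|0
PS(2,4) f=2→J2  5|2|1
C(1,3) f=2→J2  5|2|2
+link5  6|2|2
+link6  7|2|2
R(6,1) f=1→J1  7|3|2
+link7  8|3|2
P(7,0) f=1→J1  8|4|2
+link8  9|4|2
P(4,8) f=1→J1  9|5|2
R(3,8) f=1→J1  9|6|2
P(5,2) f=1→J1  9|7|2
PS(7,2) f=2→J2  9|7|3
PS(7,8) f=2→J2  9|7|4
P(7,1) f=1→J1  9|8|4
PS(4,5) f=2→J2  9|8|5
C(0,8) f=2→J2  9|8|6
M = 3(9−1)−2·8−6 = 24−16−6 = 2

M = 2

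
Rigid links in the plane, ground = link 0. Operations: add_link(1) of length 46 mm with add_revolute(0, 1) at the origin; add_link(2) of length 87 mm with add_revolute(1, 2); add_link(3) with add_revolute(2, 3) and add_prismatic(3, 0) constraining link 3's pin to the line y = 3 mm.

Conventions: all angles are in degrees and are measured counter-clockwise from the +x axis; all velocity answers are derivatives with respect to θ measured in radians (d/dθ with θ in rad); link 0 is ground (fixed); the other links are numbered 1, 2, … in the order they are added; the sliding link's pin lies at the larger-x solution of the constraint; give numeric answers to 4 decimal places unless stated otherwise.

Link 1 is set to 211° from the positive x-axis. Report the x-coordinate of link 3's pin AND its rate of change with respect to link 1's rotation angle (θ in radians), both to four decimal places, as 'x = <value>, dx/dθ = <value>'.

geometry: r = 46 mm, L = 87 mm, e = 3 mm
crank pin P = (r cos θ, r sin θ) = (-39.429696, -23.691751)
h = r sin θ − e = -23.691751 − 3 = -26.691751
x = r cos θ + √(L² − h²) = -39.429696 + 82.804290 = 43.374594
dx/dθ = −r sin θ − h·r cos θ/√(L² − h²) (θ in radians; h = -26.691751) = 10.981690

x = 43.3746, dx/dθ = 10.9817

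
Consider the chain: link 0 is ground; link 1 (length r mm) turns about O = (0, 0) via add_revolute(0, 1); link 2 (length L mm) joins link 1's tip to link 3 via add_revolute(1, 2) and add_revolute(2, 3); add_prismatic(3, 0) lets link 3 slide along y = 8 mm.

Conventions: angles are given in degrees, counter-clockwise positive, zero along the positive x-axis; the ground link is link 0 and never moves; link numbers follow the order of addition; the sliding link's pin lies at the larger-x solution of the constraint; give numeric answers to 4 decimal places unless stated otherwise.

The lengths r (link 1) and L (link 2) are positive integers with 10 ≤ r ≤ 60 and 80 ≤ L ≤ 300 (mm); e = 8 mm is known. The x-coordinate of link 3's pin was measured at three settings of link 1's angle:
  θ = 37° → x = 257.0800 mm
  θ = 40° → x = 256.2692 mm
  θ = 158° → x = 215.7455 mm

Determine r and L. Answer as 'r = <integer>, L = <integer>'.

constraint per measurement: (x − r cos θ)² + (r sin θ − e)² = L²
subtracting the θ₁ and θ₂ equations cancels the r² and L² terms:
r = (x₁² − x₂²) / (2[(x₁cos θ₁ + e sin θ₁) − (x₂cos θ₂ + e sin θ₂)]) = 23.9986 → r = 24
L² = (x₁ − r cos θ₁)² + (r sin θ₁ − e)² = 56643.9950 → L = 238.0000 → L = 238
check at θ₃=158°: x = 215.7455 (printed 215.7455) ✓

r = 24, L = 238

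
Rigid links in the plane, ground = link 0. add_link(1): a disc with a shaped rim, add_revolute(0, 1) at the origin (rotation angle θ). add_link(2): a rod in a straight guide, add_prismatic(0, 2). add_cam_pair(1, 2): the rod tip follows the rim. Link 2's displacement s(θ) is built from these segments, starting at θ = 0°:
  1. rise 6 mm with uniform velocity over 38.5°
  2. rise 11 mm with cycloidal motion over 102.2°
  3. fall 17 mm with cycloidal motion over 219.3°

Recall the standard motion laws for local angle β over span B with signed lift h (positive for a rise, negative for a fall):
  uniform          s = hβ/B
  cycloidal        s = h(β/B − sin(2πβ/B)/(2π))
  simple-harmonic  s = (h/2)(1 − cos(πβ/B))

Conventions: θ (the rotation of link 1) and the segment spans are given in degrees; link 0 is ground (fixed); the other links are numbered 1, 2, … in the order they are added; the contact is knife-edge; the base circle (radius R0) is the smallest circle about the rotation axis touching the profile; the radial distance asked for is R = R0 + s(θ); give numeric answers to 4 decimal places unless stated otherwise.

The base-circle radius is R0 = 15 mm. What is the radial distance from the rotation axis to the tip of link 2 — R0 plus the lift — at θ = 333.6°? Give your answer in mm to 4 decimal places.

segment 1 (0° to 38.5°, uniform, h = 6) is passed completely: s = 0.0000 + (6) = 6.0000
segment 2 (38.5° to 140.7°, cycloidal, h = 11) is passed completely: s = 6.0000 + (11) = 17.0000
θ = 333.6° falls in segment 3 (140.7° to 360°, cycloidal, h = -17): β = 333.6 − 140.7 = 192.9°, B = 219.3°; Δs = -17·(0.8796 − sin(2π·0.8796)/(2π)) = -16.8104; s = 17.0000 − 16.8104 = 0.1896
R = R0 + s = 15 + 0.1896 = 15.1896

15.1896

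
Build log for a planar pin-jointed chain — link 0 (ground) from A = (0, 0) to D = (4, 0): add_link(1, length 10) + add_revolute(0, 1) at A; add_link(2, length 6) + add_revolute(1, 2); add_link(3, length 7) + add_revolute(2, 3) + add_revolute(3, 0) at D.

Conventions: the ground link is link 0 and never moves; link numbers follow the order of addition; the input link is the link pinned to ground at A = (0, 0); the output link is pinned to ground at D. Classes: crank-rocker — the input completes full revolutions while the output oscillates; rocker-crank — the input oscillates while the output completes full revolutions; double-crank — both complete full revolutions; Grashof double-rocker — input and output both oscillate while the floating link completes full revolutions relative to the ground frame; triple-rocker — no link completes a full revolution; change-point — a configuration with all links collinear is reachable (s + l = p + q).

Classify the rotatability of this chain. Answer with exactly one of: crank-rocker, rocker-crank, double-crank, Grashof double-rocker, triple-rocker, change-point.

lengths: ground=4, input=10, coupler=6, output=7
sorted: s=4 (shortest), l=10 (longest), p+q=13
s + l = 14 vs p + q = 13
s + l > p + q → non-Grashof → no link fully rotates → triple-rocker

triple-rocker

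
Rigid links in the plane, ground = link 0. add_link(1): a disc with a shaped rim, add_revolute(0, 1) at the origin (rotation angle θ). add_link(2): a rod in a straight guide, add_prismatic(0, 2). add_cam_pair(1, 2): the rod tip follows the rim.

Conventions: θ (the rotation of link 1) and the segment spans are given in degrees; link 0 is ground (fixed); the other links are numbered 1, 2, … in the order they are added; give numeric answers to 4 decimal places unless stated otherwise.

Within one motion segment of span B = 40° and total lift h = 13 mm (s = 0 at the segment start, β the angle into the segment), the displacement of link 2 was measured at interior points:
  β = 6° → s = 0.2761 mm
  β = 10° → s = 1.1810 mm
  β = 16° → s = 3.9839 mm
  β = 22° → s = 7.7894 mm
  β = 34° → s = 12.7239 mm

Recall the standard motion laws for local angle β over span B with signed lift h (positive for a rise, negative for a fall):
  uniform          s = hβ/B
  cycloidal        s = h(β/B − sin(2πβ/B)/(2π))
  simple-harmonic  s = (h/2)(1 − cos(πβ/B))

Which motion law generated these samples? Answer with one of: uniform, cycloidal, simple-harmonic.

candidates at β/B = r: uniform s = h·r (linear in β); cycloidal s = h·(r − sin(2πr)/(2π)); simple-harmonic s = (h/2)(1 − cos(πr))
β=6°: printed 0.2761 | uniform 1.9500, cycloidal 0.2761, simple-harmonic 0.7085
β=10°: printed 1.1810 | uniform 3.2500, cycloidal 1.1810, simple-harmonic 1.9038
β=16°: printed 3.9839 | uniform 5.2000, cycloidal 3.9839, simple-harmonic 4.4914
β=22°: printed 7.7894 | uniform 7.1500, cycloidal 7.7894, simple-harmonic 7.5168
β=34°: printed 12.7239 | uniform 11.0500, cycloidal 12.7239, simple-harmonic 12.2915
only one law matches every sample → cycloidal

cycloidal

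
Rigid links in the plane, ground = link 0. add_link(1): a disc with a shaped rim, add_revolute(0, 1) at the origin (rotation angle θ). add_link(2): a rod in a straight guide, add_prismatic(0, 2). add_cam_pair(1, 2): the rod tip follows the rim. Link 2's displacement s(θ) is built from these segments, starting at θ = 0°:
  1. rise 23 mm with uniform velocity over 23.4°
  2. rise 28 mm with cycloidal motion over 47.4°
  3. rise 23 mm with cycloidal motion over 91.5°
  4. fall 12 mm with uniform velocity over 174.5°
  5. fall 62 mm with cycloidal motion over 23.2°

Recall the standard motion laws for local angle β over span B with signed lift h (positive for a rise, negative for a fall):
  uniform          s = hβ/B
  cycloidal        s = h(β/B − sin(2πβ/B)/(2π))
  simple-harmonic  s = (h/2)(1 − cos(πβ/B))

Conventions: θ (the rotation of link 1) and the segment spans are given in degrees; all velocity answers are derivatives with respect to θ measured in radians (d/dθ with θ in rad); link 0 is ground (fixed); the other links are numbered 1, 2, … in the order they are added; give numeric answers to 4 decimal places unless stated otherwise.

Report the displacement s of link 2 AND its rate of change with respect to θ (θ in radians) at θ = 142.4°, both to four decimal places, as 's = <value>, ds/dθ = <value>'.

segment 1 (0° to 23.4°, uniform, h = 23) is passed completely: s = 0.0000 + (23) = 23.0000
segment 2 (23.4° to 70.8°, cycloidal, h = 28) is passed completely: s = 23.0000 + (28) = 51.0000
θ = 142.4° falls in segment 3 (70.8° to 162.3°, cycloidal, h = 23): β = 142.4 − 70.8 = 71.6°, B = 91.5°; Δs = 23·(0.7825 − sin(2π·0.7825)/(2π)) = 21.5823; s = 51.0000 + 21.5823 = 72.5823
velocity in seg [70.8°–162.3°] (cycloidal), θ in radians: β = 71.6° = 1.2497 rad, B = 91.5° = 1.5970 rad; ds/dθ = (h/B)(1 − cos(2πβ/B)) = (23/1.5970)(1 − cos(2π·0.7825)) = 11.480420 mm/rad

s = 72.5823, ds/dθ = 11.4804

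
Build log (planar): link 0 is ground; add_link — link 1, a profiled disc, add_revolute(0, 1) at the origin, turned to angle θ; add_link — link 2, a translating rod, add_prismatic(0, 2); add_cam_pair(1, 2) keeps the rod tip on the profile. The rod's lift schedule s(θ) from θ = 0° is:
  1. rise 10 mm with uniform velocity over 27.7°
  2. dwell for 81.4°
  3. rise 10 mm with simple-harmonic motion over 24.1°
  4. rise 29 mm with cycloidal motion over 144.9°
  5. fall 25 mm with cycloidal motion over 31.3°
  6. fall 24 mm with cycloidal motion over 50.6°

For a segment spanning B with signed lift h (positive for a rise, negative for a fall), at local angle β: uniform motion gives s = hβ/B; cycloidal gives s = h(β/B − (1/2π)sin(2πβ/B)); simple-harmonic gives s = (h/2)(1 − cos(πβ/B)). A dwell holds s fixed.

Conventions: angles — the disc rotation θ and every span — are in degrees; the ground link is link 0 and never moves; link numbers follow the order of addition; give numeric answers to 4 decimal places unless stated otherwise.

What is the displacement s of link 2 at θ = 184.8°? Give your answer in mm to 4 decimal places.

seg 1 [0°–27.7°] uniform, h=10: full span → s += 10 → s = 10.0000
seg 2 [27.7°–109.1°] dwell: s stays 10.0000
seg 3 [109.1°–133.2°] simple-harmonic, h=10: full span → s += 10 → s = 20.0000
seg 4 [133.2°–278.1°] cycloidal, h=29: θ=184.8° here. β=51.6, B=144.9. 29·(0.3561 − sin(2π·0.3561)/(2π)) = 6.6999 → s = 26.6999

26.6999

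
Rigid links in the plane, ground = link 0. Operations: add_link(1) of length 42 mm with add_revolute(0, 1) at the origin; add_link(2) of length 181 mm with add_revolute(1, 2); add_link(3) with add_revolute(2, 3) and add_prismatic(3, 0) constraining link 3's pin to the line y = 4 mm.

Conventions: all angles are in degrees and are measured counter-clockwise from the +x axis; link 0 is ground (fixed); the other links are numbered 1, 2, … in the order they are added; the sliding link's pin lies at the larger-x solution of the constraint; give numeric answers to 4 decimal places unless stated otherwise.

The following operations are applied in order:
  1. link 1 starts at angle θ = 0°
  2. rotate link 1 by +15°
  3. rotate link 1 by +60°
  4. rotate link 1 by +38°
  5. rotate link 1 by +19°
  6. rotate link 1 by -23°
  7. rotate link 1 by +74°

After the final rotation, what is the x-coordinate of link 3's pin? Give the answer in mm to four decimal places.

geometry: r = 42 mm, L = 181 mm, e = 4 mm; θ starts at 0°
rotate link 1 by +15°: θ ← 0° +15° = 15°
rotate link 1 by +60°: θ ← 15° +60° = 75°
rotate link 1 by +38°: θ ← 75° +38° = 113°
rotate link 1 by +19°: θ ← 113° +19° = 132°
rotate link 1 by -23°: θ ← 132° -23° = 109°
rotate link 1 by +74°: θ ← 109° +74° = 183°
crank pin P = (r cos θ, r sin θ) = (-41.942440, -2.198110)
h = r sin θ − e = -2.198110 − 4 = -6.198110
x = r cos θ + √(L² − h²) = -41.942440 + 180.893846 = 138.951405

138.9514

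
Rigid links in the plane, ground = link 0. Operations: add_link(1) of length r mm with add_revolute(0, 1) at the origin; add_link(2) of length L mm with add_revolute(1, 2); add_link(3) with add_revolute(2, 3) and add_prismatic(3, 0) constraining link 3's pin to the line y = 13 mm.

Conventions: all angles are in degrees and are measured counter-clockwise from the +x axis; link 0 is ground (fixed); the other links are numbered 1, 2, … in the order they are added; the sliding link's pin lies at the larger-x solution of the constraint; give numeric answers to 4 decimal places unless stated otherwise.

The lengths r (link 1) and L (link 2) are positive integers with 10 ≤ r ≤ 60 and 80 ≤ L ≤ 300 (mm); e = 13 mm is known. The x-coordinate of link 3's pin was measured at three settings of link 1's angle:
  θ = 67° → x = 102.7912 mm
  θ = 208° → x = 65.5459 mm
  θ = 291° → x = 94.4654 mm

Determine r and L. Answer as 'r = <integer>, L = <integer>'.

constraint per measurement: (x − r cos θ)² + (r sin θ − e)² = L²
subtracting the θ₁ and θ₂ equations cancels the r² and L² terms:
r = (x₁² − x₂²) / (2[(x₁cos θ₁ + e sin θ₁) − (x₂cos θ₂ + e sin θ₂)]) = 26.9999 → r = 27
L² = (x₁ − r cos θ₁)² + (r sin θ₁ − e)² = 8648.9954 → L = 93.0000 → L = 93
check at θ₃=291°: x = 94.4654 (printed 94.4654) ✓

r = 27, L = 93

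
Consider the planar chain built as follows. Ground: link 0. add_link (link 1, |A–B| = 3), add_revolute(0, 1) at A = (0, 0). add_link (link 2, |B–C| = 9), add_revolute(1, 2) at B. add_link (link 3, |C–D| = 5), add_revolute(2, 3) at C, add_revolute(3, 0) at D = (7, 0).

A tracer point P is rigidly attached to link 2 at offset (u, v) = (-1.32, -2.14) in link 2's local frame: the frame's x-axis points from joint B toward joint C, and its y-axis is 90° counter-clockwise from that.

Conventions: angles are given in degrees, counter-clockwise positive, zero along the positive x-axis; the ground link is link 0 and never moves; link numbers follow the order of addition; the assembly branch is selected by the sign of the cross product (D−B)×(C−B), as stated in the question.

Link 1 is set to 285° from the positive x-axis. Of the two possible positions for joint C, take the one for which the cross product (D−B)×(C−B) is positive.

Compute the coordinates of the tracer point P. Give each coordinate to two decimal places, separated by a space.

A=(0,0), D=(7.00,0)
B = A + 3.00·(cos285°, sin285°) = (0.7765, -2.8978)
|BD| = 6.8651
circle(B,9.00) ∩ circle(D,5.00): a=7.5112, h=4.9581
  candidates: C₊=(5.4929,4.7674) cross=34.038; C₋=(9.6785,-4.2220) cross=-34.038
  branch + wants cross > 0 → take C=(5.4929,4.7674) (cross=34.038)
ex = (C−B)/|BC| = (0.5240,0.8517); ey = (-0.8517,0.5240)
P = B + -1.32·ex + -2.14·ey = (1.9073,-5.1435)

1.91 -5.14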